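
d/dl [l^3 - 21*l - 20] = 3*l^2 - 21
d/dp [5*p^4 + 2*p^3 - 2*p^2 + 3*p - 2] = 20*p^3 + 6*p^2 - 4*p + 3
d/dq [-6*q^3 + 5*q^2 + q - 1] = -18*q^2 + 10*q + 1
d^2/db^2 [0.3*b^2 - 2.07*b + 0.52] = 0.600000000000000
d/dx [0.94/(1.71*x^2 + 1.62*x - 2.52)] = (-3.2148*x - 1.5228)/(1.71*x^2 + 1.62*x - 2.52)^2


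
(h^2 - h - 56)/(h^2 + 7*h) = (h - 8)/h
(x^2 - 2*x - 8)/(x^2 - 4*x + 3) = (x^2 - 2*x - 8)/(x^2 - 4*x + 3)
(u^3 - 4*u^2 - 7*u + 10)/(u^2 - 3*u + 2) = (u^2 - 3*u - 10)/(u - 2)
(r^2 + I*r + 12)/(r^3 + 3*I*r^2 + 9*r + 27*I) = (r + 4*I)/(r^2 + 6*I*r - 9)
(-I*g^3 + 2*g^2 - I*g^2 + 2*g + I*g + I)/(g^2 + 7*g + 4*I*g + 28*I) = (-I*g^3 + g^2*(2 - I) + g*(2 + I) + I)/(g^2 + g*(7 + 4*I) + 28*I)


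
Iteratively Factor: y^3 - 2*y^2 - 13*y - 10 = (y - 5)*(y^2 + 3*y + 2) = (y - 5)*(y + 2)*(y + 1)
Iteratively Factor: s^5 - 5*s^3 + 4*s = (s)*(s^4 - 5*s^2 + 4) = s*(s - 2)*(s^3 + 2*s^2 - s - 2) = s*(s - 2)*(s - 1)*(s^2 + 3*s + 2) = s*(s - 2)*(s - 1)*(s + 1)*(s + 2)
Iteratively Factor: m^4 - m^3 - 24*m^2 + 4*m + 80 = (m + 4)*(m^3 - 5*m^2 - 4*m + 20) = (m + 2)*(m + 4)*(m^2 - 7*m + 10) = (m - 5)*(m + 2)*(m + 4)*(m - 2)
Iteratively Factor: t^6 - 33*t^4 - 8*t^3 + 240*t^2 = (t - 5)*(t^5 + 5*t^4 - 8*t^3 - 48*t^2) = (t - 5)*(t - 3)*(t^4 + 8*t^3 + 16*t^2) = t*(t - 5)*(t - 3)*(t^3 + 8*t^2 + 16*t) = t*(t - 5)*(t - 3)*(t + 4)*(t^2 + 4*t) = t^2*(t - 5)*(t - 3)*(t + 4)*(t + 4)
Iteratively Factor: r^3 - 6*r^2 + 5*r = (r - 5)*(r^2 - r) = (r - 5)*(r - 1)*(r)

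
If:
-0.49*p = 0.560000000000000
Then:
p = -1.14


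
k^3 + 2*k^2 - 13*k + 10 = (k - 2)*(k - 1)*(k + 5)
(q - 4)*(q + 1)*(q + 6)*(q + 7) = q^4 + 10*q^3 - q^2 - 178*q - 168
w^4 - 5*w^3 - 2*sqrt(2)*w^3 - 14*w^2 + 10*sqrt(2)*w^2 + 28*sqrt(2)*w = w*(w - 7)*(w + 2)*(w - 2*sqrt(2))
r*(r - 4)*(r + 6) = r^3 + 2*r^2 - 24*r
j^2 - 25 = (j - 5)*(j + 5)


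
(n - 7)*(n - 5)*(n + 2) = n^3 - 10*n^2 + 11*n + 70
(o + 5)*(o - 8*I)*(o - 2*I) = o^3 + 5*o^2 - 10*I*o^2 - 16*o - 50*I*o - 80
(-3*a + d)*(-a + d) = 3*a^2 - 4*a*d + d^2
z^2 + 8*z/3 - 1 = (z - 1/3)*(z + 3)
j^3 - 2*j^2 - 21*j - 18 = (j - 6)*(j + 1)*(j + 3)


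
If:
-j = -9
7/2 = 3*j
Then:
No Solution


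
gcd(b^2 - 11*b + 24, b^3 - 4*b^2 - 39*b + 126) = b - 3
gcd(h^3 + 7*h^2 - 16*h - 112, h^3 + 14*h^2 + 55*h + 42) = h + 7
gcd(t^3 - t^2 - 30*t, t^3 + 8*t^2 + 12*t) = t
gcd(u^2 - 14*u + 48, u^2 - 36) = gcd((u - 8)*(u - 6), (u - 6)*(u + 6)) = u - 6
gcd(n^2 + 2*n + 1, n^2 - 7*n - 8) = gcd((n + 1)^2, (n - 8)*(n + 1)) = n + 1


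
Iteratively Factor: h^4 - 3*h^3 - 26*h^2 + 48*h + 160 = (h - 5)*(h^3 + 2*h^2 - 16*h - 32) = (h - 5)*(h + 4)*(h^2 - 2*h - 8) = (h - 5)*(h + 2)*(h + 4)*(h - 4)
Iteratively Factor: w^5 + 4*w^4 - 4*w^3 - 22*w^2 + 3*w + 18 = (w - 2)*(w^4 + 6*w^3 + 8*w^2 - 6*w - 9) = (w - 2)*(w + 1)*(w^3 + 5*w^2 + 3*w - 9) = (w - 2)*(w - 1)*(w + 1)*(w^2 + 6*w + 9) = (w - 2)*(w - 1)*(w + 1)*(w + 3)*(w + 3)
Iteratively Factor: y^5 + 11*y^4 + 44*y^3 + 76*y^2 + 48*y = (y + 3)*(y^4 + 8*y^3 + 20*y^2 + 16*y) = (y + 2)*(y + 3)*(y^3 + 6*y^2 + 8*y) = y*(y + 2)*(y + 3)*(y^2 + 6*y + 8) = y*(y + 2)^2*(y + 3)*(y + 4)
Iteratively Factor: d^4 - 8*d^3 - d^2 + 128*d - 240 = (d - 3)*(d^3 - 5*d^2 - 16*d + 80) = (d - 4)*(d - 3)*(d^2 - d - 20) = (d - 5)*(d - 4)*(d - 3)*(d + 4)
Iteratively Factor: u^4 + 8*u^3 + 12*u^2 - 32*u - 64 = (u + 4)*(u^3 + 4*u^2 - 4*u - 16) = (u - 2)*(u + 4)*(u^2 + 6*u + 8) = (u - 2)*(u + 4)^2*(u + 2)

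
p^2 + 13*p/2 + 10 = (p + 5/2)*(p + 4)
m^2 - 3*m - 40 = (m - 8)*(m + 5)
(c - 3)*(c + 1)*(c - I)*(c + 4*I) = c^4 - 2*c^3 + 3*I*c^3 + c^2 - 6*I*c^2 - 8*c - 9*I*c - 12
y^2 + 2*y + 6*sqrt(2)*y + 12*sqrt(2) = (y + 2)*(y + 6*sqrt(2))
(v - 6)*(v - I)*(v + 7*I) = v^3 - 6*v^2 + 6*I*v^2 + 7*v - 36*I*v - 42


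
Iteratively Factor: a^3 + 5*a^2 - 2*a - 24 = (a - 2)*(a^2 + 7*a + 12) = (a - 2)*(a + 4)*(a + 3)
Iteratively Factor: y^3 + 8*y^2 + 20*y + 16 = (y + 2)*(y^2 + 6*y + 8) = (y + 2)^2*(y + 4)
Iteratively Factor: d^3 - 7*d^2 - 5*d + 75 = (d - 5)*(d^2 - 2*d - 15) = (d - 5)^2*(d + 3)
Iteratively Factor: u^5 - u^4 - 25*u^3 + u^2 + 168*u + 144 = (u + 1)*(u^4 - 2*u^3 - 23*u^2 + 24*u + 144) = (u + 1)*(u + 3)*(u^3 - 5*u^2 - 8*u + 48) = (u + 1)*(u + 3)^2*(u^2 - 8*u + 16) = (u - 4)*(u + 1)*(u + 3)^2*(u - 4)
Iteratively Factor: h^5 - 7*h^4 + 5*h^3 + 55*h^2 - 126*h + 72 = (h - 1)*(h^4 - 6*h^3 - h^2 + 54*h - 72) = (h - 2)*(h - 1)*(h^3 - 4*h^2 - 9*h + 36) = (h - 3)*(h - 2)*(h - 1)*(h^2 - h - 12) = (h - 3)*(h - 2)*(h - 1)*(h + 3)*(h - 4)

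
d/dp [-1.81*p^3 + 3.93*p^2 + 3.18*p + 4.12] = -5.43*p^2 + 7.86*p + 3.18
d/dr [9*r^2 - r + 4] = 18*r - 1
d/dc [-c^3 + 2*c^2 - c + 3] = -3*c^2 + 4*c - 1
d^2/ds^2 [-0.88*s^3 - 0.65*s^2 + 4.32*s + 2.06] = -5.28*s - 1.3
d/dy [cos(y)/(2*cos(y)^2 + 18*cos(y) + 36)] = (cos(y)^2 - 18)*sin(y)/(2*(cos(y) + 3)^2*(cos(y) + 6)^2)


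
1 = 1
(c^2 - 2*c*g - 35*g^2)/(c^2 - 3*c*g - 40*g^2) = (c - 7*g)/(c - 8*g)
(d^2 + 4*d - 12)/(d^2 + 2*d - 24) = (d - 2)/(d - 4)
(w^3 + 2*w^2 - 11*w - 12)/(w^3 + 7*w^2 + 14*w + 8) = (w - 3)/(w + 2)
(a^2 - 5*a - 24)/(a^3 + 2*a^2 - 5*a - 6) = (a - 8)/(a^2 - a - 2)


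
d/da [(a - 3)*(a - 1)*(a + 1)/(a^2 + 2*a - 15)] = (a^2 + 10*a + 1)/(a^2 + 10*a + 25)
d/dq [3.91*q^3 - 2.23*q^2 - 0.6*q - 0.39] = 11.73*q^2 - 4.46*q - 0.6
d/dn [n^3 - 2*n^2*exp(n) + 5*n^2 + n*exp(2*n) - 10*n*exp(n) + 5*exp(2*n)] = -2*n^2*exp(n) + 3*n^2 + 2*n*exp(2*n) - 14*n*exp(n) + 10*n + 11*exp(2*n) - 10*exp(n)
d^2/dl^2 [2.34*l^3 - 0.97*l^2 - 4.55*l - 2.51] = 14.04*l - 1.94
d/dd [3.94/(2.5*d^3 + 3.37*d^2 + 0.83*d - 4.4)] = (-29.55*d^2 - 26.5556*d - 3.2702)/(2.5*d^3 + 3.37*d^2 + 0.83*d - 4.4)^2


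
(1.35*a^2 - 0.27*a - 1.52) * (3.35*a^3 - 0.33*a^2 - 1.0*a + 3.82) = 4.5225*a^5 - 1.35*a^4 - 6.3529*a^3 + 5.9286*a^2 + 0.4886*a - 5.8064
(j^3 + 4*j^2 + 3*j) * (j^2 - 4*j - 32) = j^5 - 45*j^3 - 140*j^2 - 96*j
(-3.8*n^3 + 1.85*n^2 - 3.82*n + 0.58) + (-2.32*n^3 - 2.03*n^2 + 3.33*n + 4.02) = -6.12*n^3 - 0.18*n^2 - 0.49*n + 4.6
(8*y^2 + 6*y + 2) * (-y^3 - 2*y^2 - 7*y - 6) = -8*y^5 - 22*y^4 - 70*y^3 - 94*y^2 - 50*y - 12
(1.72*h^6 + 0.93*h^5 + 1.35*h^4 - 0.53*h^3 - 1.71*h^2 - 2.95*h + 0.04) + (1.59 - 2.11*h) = 1.72*h^6 + 0.93*h^5 + 1.35*h^4 - 0.53*h^3 - 1.71*h^2 - 5.06*h + 1.63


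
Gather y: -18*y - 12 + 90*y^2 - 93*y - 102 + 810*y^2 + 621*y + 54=900*y^2 + 510*y - 60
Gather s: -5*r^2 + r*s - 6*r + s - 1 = -5*r^2 - 6*r + s*(r + 1) - 1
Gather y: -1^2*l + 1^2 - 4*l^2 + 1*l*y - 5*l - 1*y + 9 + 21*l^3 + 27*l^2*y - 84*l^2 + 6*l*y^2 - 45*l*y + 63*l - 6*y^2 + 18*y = 21*l^3 - 88*l^2 + 57*l + y^2*(6*l - 6) + y*(27*l^2 - 44*l + 17) + 10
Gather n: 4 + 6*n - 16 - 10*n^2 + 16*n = -10*n^2 + 22*n - 12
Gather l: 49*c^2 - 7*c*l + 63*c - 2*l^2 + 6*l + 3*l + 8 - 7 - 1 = 49*c^2 + 63*c - 2*l^2 + l*(9 - 7*c)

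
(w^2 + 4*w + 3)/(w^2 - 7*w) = (w^2 + 4*w + 3)/(w*(w - 7))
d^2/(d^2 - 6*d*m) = d/(d - 6*m)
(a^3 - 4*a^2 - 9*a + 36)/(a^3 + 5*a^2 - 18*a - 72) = (a - 3)/(a + 6)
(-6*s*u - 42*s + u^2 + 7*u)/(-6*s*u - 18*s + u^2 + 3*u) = (u + 7)/(u + 3)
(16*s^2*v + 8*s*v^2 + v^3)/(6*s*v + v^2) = (16*s^2 + 8*s*v + v^2)/(6*s + v)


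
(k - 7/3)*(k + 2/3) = k^2 - 5*k/3 - 14/9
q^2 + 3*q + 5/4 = (q + 1/2)*(q + 5/2)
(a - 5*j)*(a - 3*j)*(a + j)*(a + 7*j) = a^4 - 42*a^2*j^2 + 64*a*j^3 + 105*j^4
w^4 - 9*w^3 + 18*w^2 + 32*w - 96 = (w - 4)^2*(w - 3)*(w + 2)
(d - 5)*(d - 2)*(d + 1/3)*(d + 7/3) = d^4 - 13*d^3/3 - 71*d^2/9 + 191*d/9 + 70/9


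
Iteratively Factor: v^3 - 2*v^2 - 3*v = (v + 1)*(v^2 - 3*v) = v*(v + 1)*(v - 3)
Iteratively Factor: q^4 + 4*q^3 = (q + 4)*(q^3) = q*(q + 4)*(q^2) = q^2*(q + 4)*(q)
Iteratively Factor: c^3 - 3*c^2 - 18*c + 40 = (c + 4)*(c^2 - 7*c + 10) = (c - 5)*(c + 4)*(c - 2)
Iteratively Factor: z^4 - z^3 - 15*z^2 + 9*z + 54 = (z - 3)*(z^3 + 2*z^2 - 9*z - 18) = (z - 3)*(z + 3)*(z^2 - z - 6) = (z - 3)*(z + 2)*(z + 3)*(z - 3)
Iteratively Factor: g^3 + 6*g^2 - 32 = (g - 2)*(g^2 + 8*g + 16) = (g - 2)*(g + 4)*(g + 4)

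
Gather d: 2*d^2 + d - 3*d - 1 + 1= 2*d^2 - 2*d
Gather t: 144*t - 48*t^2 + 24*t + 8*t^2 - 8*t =-40*t^2 + 160*t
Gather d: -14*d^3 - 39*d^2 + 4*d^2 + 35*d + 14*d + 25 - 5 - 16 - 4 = -14*d^3 - 35*d^2 + 49*d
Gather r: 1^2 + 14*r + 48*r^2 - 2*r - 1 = 48*r^2 + 12*r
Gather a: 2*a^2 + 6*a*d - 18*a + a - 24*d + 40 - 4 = 2*a^2 + a*(6*d - 17) - 24*d + 36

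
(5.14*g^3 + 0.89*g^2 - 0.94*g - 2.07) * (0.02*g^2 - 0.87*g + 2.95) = 0.1028*g^5 - 4.454*g^4 + 14.3699*g^3 + 3.4019*g^2 - 0.9721*g - 6.1065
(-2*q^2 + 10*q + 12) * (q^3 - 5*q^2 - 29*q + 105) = -2*q^5 + 20*q^4 + 20*q^3 - 560*q^2 + 702*q + 1260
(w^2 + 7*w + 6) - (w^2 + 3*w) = 4*w + 6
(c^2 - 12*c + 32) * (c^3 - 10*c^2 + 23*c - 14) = c^5 - 22*c^4 + 175*c^3 - 610*c^2 + 904*c - 448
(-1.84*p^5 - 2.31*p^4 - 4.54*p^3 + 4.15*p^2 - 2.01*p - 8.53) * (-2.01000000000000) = 3.6984*p^5 + 4.6431*p^4 + 9.1254*p^3 - 8.3415*p^2 + 4.0401*p + 17.1453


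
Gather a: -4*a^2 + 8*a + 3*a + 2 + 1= -4*a^2 + 11*a + 3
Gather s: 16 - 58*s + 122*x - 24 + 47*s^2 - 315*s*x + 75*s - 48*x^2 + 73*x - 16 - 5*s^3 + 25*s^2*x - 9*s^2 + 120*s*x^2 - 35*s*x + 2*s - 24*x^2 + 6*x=-5*s^3 + s^2*(25*x + 38) + s*(120*x^2 - 350*x + 19) - 72*x^2 + 201*x - 24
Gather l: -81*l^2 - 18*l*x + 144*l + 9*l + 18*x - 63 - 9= -81*l^2 + l*(153 - 18*x) + 18*x - 72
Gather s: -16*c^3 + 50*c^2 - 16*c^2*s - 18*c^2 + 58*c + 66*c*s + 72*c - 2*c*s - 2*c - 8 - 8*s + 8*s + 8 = -16*c^3 + 32*c^2 + 128*c + s*(-16*c^2 + 64*c)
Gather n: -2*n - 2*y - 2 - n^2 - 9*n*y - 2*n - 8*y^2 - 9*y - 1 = -n^2 + n*(-9*y - 4) - 8*y^2 - 11*y - 3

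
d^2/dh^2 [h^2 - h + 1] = 2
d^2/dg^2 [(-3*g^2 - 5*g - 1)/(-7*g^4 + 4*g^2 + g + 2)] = 2*(441*g^8 + 1470*g^7 + 574*g^6 - 294*g^5 + 357*g^4 + 754*g^3 + 60*g^2 - 108*g - 5)/(343*g^12 - 588*g^10 - 147*g^9 + 42*g^8 + 168*g^7 + 293*g^6 + 36*g^5 - 24*g^4 - 49*g^3 - 54*g^2 - 12*g - 8)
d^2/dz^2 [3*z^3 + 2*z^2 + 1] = 18*z + 4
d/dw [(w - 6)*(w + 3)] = 2*w - 3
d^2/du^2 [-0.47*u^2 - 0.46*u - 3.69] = -0.940000000000000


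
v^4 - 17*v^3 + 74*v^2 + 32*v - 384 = (v - 8)^2*(v - 3)*(v + 2)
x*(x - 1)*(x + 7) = x^3 + 6*x^2 - 7*x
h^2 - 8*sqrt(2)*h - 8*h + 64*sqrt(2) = (h - 8)*(h - 8*sqrt(2))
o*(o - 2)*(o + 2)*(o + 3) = o^4 + 3*o^3 - 4*o^2 - 12*o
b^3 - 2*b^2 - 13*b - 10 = (b - 5)*(b + 1)*(b + 2)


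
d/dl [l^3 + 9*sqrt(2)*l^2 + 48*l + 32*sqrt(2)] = 3*l^2 + 18*sqrt(2)*l + 48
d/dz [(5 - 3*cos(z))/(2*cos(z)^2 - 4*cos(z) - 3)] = (-6*cos(z)^2 + 20*cos(z) - 29)*sin(z)/(4*cos(z) - cos(2*z) + 2)^2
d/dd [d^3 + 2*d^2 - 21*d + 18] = 3*d^2 + 4*d - 21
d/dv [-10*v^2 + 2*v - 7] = 2 - 20*v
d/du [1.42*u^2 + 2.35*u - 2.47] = 2.84*u + 2.35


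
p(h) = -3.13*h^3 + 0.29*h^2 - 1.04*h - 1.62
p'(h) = -9.39*h^2 + 0.58*h - 1.04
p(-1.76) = 18.17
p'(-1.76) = -31.15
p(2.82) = -72.44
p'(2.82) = -74.08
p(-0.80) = 1.00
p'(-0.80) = -7.51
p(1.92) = -24.70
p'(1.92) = -34.54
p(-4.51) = 296.10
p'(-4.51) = -194.65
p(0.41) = -2.21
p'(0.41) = -2.38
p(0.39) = -2.17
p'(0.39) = -2.24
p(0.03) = -1.65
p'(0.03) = -1.03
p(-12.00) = 5461.26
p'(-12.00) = -1360.16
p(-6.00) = 691.14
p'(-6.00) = -342.56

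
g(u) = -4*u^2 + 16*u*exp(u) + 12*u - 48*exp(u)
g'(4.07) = 1918.85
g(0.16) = -51.51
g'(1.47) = -36.64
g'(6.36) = 40299.59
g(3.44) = 213.50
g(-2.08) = -52.42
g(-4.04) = -115.75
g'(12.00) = 26040682.63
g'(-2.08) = 20.48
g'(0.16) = -23.83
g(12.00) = 23436257.96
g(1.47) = -97.47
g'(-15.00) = 132.00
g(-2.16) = -54.10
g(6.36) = 31001.05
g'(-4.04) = 42.62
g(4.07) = 985.08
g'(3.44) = 703.03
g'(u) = 16*u*exp(u) - 8*u - 32*exp(u) + 12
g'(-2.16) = 21.60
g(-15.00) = -1080.00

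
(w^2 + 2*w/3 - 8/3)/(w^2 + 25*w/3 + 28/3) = (3*w^2 + 2*w - 8)/(3*w^2 + 25*w + 28)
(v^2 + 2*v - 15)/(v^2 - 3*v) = (v + 5)/v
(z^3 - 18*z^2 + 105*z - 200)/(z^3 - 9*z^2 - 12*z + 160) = (z - 5)/(z + 4)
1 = 1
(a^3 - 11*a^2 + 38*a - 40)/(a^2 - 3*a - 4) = (a^2 - 7*a + 10)/(a + 1)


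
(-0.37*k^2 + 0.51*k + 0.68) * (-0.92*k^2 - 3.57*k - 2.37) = 0.3404*k^4 + 0.8517*k^3 - 1.5694*k^2 - 3.6363*k - 1.6116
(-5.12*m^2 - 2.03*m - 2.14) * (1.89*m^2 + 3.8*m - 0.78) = -9.6768*m^4 - 23.2927*m^3 - 7.765*m^2 - 6.5486*m + 1.6692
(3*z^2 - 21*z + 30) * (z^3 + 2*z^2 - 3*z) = 3*z^5 - 15*z^4 - 21*z^3 + 123*z^2 - 90*z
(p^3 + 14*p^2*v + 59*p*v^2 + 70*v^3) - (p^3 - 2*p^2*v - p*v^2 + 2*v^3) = 16*p^2*v + 60*p*v^2 + 68*v^3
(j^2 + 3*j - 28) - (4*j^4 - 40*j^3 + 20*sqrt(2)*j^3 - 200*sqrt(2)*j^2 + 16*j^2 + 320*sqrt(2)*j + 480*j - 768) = -4*j^4 - 20*sqrt(2)*j^3 + 40*j^3 - 15*j^2 + 200*sqrt(2)*j^2 - 477*j - 320*sqrt(2)*j + 740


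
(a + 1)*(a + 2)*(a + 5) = a^3 + 8*a^2 + 17*a + 10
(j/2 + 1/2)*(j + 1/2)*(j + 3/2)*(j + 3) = j^4/2 + 3*j^3 + 47*j^2/8 + 9*j/2 + 9/8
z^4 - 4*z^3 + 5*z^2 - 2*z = z*(z - 2)*(z - 1)^2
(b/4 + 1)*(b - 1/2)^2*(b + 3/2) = b^4/4 + 9*b^3/8 + 3*b^2/16 - 37*b/32 + 3/8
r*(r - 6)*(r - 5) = r^3 - 11*r^2 + 30*r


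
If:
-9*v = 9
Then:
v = -1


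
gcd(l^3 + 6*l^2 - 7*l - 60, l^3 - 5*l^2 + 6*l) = l - 3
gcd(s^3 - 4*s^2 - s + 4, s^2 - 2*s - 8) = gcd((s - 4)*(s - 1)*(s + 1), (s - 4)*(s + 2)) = s - 4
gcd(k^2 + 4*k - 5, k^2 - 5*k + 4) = k - 1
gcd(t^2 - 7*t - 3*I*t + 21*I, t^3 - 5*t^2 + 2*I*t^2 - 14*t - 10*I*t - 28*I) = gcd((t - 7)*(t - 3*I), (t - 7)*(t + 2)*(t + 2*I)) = t - 7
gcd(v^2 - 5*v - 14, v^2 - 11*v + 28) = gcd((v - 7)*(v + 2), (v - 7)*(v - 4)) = v - 7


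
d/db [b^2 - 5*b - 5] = 2*b - 5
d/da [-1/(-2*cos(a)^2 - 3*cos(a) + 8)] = (4*cos(a) + 3)*sin(a)/(3*cos(a) + cos(2*a) - 7)^2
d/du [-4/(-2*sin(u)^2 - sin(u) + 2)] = -4*(4*sin(u) + 1)*cos(u)/(-sin(u) + cos(2*u) + 1)^2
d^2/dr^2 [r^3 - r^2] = 6*r - 2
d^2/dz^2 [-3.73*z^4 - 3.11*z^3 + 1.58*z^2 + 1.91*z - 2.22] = -44.76*z^2 - 18.66*z + 3.16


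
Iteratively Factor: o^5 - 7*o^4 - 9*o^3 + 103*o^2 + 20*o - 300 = (o - 2)*(o^4 - 5*o^3 - 19*o^2 + 65*o + 150) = (o - 5)*(o - 2)*(o^3 - 19*o - 30) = (o - 5)^2*(o - 2)*(o^2 + 5*o + 6) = (o - 5)^2*(o - 2)*(o + 3)*(o + 2)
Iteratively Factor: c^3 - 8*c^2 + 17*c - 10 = (c - 2)*(c^2 - 6*c + 5) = (c - 2)*(c - 1)*(c - 5)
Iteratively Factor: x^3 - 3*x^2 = (x - 3)*(x^2) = x*(x - 3)*(x)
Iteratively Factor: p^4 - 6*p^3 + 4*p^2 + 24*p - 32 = (p - 2)*(p^3 - 4*p^2 - 4*p + 16) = (p - 4)*(p - 2)*(p^2 - 4) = (p - 4)*(p - 2)*(p + 2)*(p - 2)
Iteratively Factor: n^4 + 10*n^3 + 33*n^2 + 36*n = (n + 3)*(n^3 + 7*n^2 + 12*n) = (n + 3)*(n + 4)*(n^2 + 3*n) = (n + 3)^2*(n + 4)*(n)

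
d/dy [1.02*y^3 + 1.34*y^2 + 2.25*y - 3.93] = 3.06*y^2 + 2.68*y + 2.25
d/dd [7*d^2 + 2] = 14*d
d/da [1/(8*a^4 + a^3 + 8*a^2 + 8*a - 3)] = (-32*a^3 - 3*a^2 - 16*a - 8)/(8*a^4 + a^3 + 8*a^2 + 8*a - 3)^2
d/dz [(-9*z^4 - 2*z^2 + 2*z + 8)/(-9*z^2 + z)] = (162*z^5 - 27*z^4 + 16*z^2 + 144*z - 8)/(z^2*(81*z^2 - 18*z + 1))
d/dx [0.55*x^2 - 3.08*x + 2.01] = 1.1*x - 3.08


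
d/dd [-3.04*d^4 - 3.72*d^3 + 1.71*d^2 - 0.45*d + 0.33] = -12.16*d^3 - 11.16*d^2 + 3.42*d - 0.45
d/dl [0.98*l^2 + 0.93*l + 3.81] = 1.96*l + 0.93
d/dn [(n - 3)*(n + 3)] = 2*n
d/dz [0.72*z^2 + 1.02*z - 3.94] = 1.44*z + 1.02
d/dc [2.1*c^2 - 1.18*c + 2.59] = 4.2*c - 1.18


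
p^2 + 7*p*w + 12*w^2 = (p + 3*w)*(p + 4*w)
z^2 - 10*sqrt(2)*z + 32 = (z - 8*sqrt(2))*(z - 2*sqrt(2))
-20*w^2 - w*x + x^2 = (-5*w + x)*(4*w + x)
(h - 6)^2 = h^2 - 12*h + 36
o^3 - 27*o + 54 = (o - 3)^2*(o + 6)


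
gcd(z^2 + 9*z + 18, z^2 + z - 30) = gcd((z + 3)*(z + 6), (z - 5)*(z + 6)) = z + 6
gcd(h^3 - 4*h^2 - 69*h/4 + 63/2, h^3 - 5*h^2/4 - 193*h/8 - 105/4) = h^2 - 5*h/2 - 21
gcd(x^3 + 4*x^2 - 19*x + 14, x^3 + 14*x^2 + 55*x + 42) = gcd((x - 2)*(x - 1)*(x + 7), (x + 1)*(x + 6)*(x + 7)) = x + 7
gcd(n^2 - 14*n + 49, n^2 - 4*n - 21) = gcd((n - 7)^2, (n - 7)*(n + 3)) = n - 7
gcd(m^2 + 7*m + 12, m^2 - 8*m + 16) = 1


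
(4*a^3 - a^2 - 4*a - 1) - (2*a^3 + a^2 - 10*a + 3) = 2*a^3 - 2*a^2 + 6*a - 4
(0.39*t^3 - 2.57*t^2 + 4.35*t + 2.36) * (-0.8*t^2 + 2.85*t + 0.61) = -0.312*t^5 + 3.1675*t^4 - 10.5666*t^3 + 8.9418*t^2 + 9.3795*t + 1.4396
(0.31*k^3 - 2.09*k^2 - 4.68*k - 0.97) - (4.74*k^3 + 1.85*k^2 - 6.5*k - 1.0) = -4.43*k^3 - 3.94*k^2 + 1.82*k + 0.03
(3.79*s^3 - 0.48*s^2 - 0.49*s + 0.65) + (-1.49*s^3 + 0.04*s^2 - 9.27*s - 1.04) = 2.3*s^3 - 0.44*s^2 - 9.76*s - 0.39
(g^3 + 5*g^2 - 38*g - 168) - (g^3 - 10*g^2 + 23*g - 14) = 15*g^2 - 61*g - 154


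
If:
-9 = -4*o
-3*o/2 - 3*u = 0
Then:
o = 9/4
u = -9/8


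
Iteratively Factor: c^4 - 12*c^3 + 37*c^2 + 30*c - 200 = (c - 5)*(c^3 - 7*c^2 + 2*c + 40) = (c - 5)*(c + 2)*(c^2 - 9*c + 20) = (c - 5)^2*(c + 2)*(c - 4)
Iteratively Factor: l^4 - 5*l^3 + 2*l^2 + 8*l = (l - 4)*(l^3 - l^2 - 2*l) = l*(l - 4)*(l^2 - l - 2) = l*(l - 4)*(l - 2)*(l + 1)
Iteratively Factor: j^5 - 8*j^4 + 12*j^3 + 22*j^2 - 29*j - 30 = (j - 2)*(j^4 - 6*j^3 + 22*j + 15) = (j - 3)*(j - 2)*(j^3 - 3*j^2 - 9*j - 5) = (j - 5)*(j - 3)*(j - 2)*(j^2 + 2*j + 1) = (j - 5)*(j - 3)*(j - 2)*(j + 1)*(j + 1)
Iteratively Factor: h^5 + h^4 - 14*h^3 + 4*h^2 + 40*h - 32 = (h + 4)*(h^4 - 3*h^3 - 2*h^2 + 12*h - 8) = (h - 2)*(h + 4)*(h^3 - h^2 - 4*h + 4) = (h - 2)^2*(h + 4)*(h^2 + h - 2) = (h - 2)^2*(h - 1)*(h + 4)*(h + 2)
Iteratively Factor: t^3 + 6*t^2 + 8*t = (t + 4)*(t^2 + 2*t) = t*(t + 4)*(t + 2)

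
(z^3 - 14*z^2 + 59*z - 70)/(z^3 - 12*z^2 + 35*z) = (z - 2)/z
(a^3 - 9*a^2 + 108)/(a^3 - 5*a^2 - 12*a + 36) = (a - 6)/(a - 2)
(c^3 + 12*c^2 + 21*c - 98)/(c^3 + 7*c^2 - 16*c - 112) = (c^2 + 5*c - 14)/(c^2 - 16)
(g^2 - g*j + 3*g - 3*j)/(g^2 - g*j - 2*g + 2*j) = (g + 3)/(g - 2)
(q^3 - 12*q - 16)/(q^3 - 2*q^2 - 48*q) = (-q^3 + 12*q + 16)/(q*(-q^2 + 2*q + 48))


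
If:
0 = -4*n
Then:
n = 0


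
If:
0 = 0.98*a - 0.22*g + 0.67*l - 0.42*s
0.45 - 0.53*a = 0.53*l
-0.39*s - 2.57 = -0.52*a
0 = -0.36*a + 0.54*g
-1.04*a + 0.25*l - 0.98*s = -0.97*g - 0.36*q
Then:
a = 8.41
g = 5.61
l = -7.56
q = 27.03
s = 4.63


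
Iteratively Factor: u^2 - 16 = (u - 4)*(u + 4)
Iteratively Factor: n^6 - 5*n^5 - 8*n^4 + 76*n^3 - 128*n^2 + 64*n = (n)*(n^5 - 5*n^4 - 8*n^3 + 76*n^2 - 128*n + 64) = n*(n - 4)*(n^4 - n^3 - 12*n^2 + 28*n - 16) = n*(n - 4)*(n - 2)*(n^3 + n^2 - 10*n + 8) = n*(n - 4)*(n - 2)*(n + 4)*(n^2 - 3*n + 2) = n*(n - 4)*(n - 2)^2*(n + 4)*(n - 1)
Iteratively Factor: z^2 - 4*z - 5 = (z - 5)*(z + 1)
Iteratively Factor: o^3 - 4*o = (o - 2)*(o^2 + 2*o) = (o - 2)*(o + 2)*(o)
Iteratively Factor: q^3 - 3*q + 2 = (q - 1)*(q^2 + q - 2) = (q - 1)*(q + 2)*(q - 1)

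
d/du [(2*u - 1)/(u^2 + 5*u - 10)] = (-2*u^2 + 2*u - 15)/(u^4 + 10*u^3 + 5*u^2 - 100*u + 100)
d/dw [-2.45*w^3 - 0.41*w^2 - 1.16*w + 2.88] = -7.35*w^2 - 0.82*w - 1.16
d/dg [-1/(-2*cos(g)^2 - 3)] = 2*sin(2*g)/(cos(2*g) + 4)^2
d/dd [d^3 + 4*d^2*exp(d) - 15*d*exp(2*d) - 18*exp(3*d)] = 4*d^2*exp(d) + 3*d^2 - 30*d*exp(2*d) + 8*d*exp(d) - 54*exp(3*d) - 15*exp(2*d)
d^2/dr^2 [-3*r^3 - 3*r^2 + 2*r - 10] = -18*r - 6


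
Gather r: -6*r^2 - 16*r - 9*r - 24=-6*r^2 - 25*r - 24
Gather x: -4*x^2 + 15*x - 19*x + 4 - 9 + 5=-4*x^2 - 4*x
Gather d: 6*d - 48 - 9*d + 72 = 24 - 3*d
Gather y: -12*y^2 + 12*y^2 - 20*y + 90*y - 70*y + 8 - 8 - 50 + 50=0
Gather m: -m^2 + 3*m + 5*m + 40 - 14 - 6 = -m^2 + 8*m + 20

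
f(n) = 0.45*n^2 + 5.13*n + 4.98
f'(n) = 0.9*n + 5.13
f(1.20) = 11.78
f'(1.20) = 6.21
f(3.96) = 32.35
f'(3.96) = 8.69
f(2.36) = 19.59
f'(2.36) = 7.25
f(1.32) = 12.54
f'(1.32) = 6.32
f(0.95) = 10.26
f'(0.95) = 5.98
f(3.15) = 25.60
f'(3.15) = 7.96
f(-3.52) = -7.50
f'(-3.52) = 1.96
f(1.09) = 11.11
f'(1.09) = 6.11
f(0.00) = 4.98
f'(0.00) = 5.13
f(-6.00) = -9.60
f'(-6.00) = -0.27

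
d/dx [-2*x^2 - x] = -4*x - 1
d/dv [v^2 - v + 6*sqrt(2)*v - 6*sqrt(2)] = 2*v - 1 + 6*sqrt(2)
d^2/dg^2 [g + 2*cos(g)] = -2*cos(g)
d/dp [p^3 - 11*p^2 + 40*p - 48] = 3*p^2 - 22*p + 40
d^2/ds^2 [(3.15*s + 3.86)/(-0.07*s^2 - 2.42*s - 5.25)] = (-(0.14*s + 2.42)*(0.28*s + 4.84)*(3.15*s + 3.86) + (1.323*s + 15.7864)*(0.07*s^2 + 2.42*s + 5.25))/(0.07*s^2 + 2.42*s + 5.25)^3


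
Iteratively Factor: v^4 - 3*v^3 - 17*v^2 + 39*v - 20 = (v + 4)*(v^3 - 7*v^2 + 11*v - 5) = (v - 1)*(v + 4)*(v^2 - 6*v + 5) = (v - 5)*(v - 1)*(v + 4)*(v - 1)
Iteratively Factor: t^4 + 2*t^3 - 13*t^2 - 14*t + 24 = (t - 3)*(t^3 + 5*t^2 + 2*t - 8) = (t - 3)*(t + 2)*(t^2 + 3*t - 4) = (t - 3)*(t - 1)*(t + 2)*(t + 4)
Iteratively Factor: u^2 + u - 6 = (u - 2)*(u + 3)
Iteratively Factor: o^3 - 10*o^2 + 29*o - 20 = (o - 5)*(o^2 - 5*o + 4) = (o - 5)*(o - 1)*(o - 4)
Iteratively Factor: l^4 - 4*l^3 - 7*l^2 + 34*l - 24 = (l + 3)*(l^3 - 7*l^2 + 14*l - 8) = (l - 2)*(l + 3)*(l^2 - 5*l + 4) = (l - 4)*(l - 2)*(l + 3)*(l - 1)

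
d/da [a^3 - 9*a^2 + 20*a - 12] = 3*a^2 - 18*a + 20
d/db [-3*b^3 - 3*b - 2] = -9*b^2 - 3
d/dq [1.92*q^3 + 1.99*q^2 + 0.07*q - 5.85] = 5.76*q^2 + 3.98*q + 0.07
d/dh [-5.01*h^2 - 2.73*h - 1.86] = -10.02*h - 2.73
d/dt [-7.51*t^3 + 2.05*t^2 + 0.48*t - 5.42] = -22.53*t^2 + 4.1*t + 0.48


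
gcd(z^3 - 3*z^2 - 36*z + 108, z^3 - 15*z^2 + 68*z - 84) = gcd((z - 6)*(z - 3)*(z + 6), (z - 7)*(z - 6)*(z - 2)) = z - 6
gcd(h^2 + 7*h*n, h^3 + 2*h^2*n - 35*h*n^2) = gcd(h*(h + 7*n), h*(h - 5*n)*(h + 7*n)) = h^2 + 7*h*n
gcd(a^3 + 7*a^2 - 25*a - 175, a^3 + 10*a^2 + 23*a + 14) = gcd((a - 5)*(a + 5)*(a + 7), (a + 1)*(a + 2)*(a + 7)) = a + 7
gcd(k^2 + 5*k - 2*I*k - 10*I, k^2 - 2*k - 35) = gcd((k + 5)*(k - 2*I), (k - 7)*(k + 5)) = k + 5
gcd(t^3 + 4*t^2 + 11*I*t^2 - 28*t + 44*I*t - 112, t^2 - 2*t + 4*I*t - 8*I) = t + 4*I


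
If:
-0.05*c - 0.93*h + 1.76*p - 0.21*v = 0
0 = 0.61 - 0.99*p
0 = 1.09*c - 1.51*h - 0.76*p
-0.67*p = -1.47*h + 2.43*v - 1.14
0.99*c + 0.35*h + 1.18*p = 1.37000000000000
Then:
No Solution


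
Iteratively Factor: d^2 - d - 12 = (d - 4)*(d + 3)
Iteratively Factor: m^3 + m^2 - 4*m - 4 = (m + 2)*(m^2 - m - 2) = (m + 1)*(m + 2)*(m - 2)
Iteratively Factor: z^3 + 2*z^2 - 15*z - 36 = (z - 4)*(z^2 + 6*z + 9) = (z - 4)*(z + 3)*(z + 3)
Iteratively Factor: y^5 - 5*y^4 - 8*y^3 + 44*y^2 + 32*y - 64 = (y + 2)*(y^4 - 7*y^3 + 6*y^2 + 32*y - 32) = (y + 2)^2*(y^3 - 9*y^2 + 24*y - 16) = (y - 1)*(y + 2)^2*(y^2 - 8*y + 16) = (y - 4)*(y - 1)*(y + 2)^2*(y - 4)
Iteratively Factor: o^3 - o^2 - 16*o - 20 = (o - 5)*(o^2 + 4*o + 4) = (o - 5)*(o + 2)*(o + 2)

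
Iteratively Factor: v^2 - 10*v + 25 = (v - 5)*(v - 5)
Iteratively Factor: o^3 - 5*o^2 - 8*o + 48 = (o + 3)*(o^2 - 8*o + 16) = (o - 4)*(o + 3)*(o - 4)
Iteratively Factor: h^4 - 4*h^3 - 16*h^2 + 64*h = (h)*(h^3 - 4*h^2 - 16*h + 64) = h*(h - 4)*(h^2 - 16) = h*(h - 4)*(h + 4)*(h - 4)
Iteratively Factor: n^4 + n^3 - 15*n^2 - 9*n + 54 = (n + 3)*(n^3 - 2*n^2 - 9*n + 18) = (n - 2)*(n + 3)*(n^2 - 9) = (n - 3)*(n - 2)*(n + 3)*(n + 3)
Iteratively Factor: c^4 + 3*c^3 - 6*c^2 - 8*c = (c + 1)*(c^3 + 2*c^2 - 8*c) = (c + 1)*(c + 4)*(c^2 - 2*c) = c*(c + 1)*(c + 4)*(c - 2)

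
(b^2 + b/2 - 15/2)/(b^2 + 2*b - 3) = (b - 5/2)/(b - 1)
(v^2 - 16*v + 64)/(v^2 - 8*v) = (v - 8)/v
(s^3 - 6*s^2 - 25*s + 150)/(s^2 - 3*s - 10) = (s^2 - s - 30)/(s + 2)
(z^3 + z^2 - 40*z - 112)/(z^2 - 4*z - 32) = (z^2 - 3*z - 28)/(z - 8)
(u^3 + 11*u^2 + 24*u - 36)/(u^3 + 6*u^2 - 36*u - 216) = (u - 1)/(u - 6)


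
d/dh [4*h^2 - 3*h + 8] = 8*h - 3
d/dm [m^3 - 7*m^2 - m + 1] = 3*m^2 - 14*m - 1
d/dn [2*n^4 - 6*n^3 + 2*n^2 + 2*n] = 8*n^3 - 18*n^2 + 4*n + 2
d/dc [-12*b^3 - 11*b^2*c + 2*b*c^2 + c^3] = -11*b^2 + 4*b*c + 3*c^2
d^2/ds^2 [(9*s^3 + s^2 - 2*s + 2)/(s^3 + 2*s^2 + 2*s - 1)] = 2*(-17*s^6 - 60*s^5 + 48*s^4 + 85*s^3 - 24*s^2 + 45*s + 9)/(s^9 + 6*s^8 + 18*s^7 + 29*s^6 + 24*s^5 - 13*s^3 - 6*s^2 + 6*s - 1)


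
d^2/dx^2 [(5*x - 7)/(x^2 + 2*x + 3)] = 2*(4*(x + 1)^2*(5*x - 7) - 3*(5*x + 1)*(x^2 + 2*x + 3))/(x^2 + 2*x + 3)^3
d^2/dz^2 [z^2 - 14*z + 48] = 2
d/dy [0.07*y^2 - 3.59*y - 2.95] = 0.14*y - 3.59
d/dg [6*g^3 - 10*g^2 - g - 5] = 18*g^2 - 20*g - 1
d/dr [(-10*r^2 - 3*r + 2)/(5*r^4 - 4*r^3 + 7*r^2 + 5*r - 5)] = (100*r^5 + 5*r^4 - 64*r^3 - 5*r^2 + 72*r + 5)/(25*r^8 - 40*r^7 + 86*r^6 - 6*r^5 - 41*r^4 + 110*r^3 - 45*r^2 - 50*r + 25)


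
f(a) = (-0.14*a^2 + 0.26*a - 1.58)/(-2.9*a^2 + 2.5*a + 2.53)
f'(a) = (0.26 - 0.28*a)/(-2.9*a^2 + 2.5*a + 2.53) + (5.8*a - 2.5)*(-0.14*a^2 + 0.26*a - 1.58)/(-2.9*a^2 + 2.5*a + 2.53)^2 = (0.404*a^2 - 9.8724*a + 4.6078)/(8.41*a^4 - 14.5*a^3 - 8.424*a^2 + 12.65*a + 6.4009)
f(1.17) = -0.99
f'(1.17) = -2.90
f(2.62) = 0.17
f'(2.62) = -0.16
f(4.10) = 0.08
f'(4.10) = -0.02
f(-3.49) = 0.10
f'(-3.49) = 0.03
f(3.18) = 0.12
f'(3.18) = -0.06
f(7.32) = 0.05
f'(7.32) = -0.00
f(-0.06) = -0.67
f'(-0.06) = 0.93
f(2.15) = 0.30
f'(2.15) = -0.49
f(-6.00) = 0.07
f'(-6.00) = 0.01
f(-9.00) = 0.06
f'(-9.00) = 0.00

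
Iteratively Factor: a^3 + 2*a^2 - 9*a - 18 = (a + 2)*(a^2 - 9) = (a + 2)*(a + 3)*(a - 3)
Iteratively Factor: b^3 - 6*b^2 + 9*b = (b)*(b^2 - 6*b + 9) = b*(b - 3)*(b - 3)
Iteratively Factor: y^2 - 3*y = (y - 3)*(y)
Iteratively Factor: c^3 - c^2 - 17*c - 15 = (c + 1)*(c^2 - 2*c - 15) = (c + 1)*(c + 3)*(c - 5)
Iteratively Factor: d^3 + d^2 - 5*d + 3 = (d - 1)*(d^2 + 2*d - 3) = (d - 1)^2*(d + 3)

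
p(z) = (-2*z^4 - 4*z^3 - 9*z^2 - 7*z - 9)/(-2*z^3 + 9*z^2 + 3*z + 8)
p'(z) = (6*z^2 - 18*z - 3)*(-2*z^4 - 4*z^3 - 9*z^2 - 7*z - 9)/(-2*z^3 + 9*z^2 + 3*z + 8)^2 + (-8*z^3 - 12*z^2 - 18*z - 7)/(-2*z^3 + 9*z^2 + 3*z + 8)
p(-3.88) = -1.36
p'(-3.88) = 0.55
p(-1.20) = -0.52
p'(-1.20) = -0.14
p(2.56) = -5.81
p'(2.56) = -5.09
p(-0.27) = -0.98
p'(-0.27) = -0.65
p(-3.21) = -1.01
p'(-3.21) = 0.47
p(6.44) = 36.95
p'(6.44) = -15.29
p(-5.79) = -2.56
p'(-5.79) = 0.70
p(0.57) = -1.38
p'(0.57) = -0.58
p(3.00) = -8.66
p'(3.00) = -8.16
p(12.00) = 23.52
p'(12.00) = 0.29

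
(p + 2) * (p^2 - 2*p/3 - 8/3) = p^3 + 4*p^2/3 - 4*p - 16/3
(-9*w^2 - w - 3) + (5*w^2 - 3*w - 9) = -4*w^2 - 4*w - 12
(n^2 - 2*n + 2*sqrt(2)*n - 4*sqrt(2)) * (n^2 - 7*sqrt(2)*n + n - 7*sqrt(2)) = n^4 - 5*sqrt(2)*n^3 - n^3 - 30*n^2 + 5*sqrt(2)*n^2 + 10*sqrt(2)*n + 28*n + 56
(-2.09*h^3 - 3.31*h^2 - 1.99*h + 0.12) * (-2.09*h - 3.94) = 4.3681*h^4 + 15.1525*h^3 + 17.2005*h^2 + 7.5898*h - 0.4728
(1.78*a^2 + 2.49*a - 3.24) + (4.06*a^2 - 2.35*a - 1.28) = 5.84*a^2 + 0.14*a - 4.52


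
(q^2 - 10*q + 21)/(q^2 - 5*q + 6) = (q - 7)/(q - 2)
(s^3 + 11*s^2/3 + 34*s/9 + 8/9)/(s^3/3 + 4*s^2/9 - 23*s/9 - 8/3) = (9*s^3 + 33*s^2 + 34*s + 8)/(3*s^3 + 4*s^2 - 23*s - 24)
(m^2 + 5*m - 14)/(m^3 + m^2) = (m^2 + 5*m - 14)/(m^2*(m + 1))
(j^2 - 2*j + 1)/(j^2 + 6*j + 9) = (j^2 - 2*j + 1)/(j^2 + 6*j + 9)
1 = 1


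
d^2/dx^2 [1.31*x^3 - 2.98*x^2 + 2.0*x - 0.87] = 7.86*x - 5.96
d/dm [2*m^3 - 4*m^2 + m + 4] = 6*m^2 - 8*m + 1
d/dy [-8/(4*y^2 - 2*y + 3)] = 16*(4*y - 1)/(4*y^2 - 2*y + 3)^2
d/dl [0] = 0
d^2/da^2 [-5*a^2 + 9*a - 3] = -10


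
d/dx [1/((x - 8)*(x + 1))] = (7 - 2*x)/(x^4 - 14*x^3 + 33*x^2 + 112*x + 64)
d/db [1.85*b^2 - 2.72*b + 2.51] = 3.7*b - 2.72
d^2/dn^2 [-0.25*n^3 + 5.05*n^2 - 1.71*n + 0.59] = 10.1 - 1.5*n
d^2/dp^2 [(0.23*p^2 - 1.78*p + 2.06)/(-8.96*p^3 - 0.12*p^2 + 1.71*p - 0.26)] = (-36.929536*p^6 + 857.407488*p^5 - 1994.221824*p^4 + 26.5644879999999*p^3 + 139.479792*p^2 + 30.996912*p - 10.367068)/(719.323136*p^9 + 28.901376*p^8 - 411.457536*p^7 + 51.589824*p^6 + 80.203248*p^5 - 22.837788*p^4 - 3.503235*p^3 + 2.305134*p^2 - 0.346788*p + 0.017576)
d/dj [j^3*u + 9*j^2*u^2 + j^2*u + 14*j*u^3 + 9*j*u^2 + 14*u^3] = u*(3*j^2 + 18*j*u + 2*j + 14*u^2 + 9*u)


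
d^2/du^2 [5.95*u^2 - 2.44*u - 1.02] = 11.9000000000000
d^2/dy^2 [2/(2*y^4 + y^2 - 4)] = 4*(4*y^2*(4*y^2 + 1)^2 - (12*y^2 + 1)*(2*y^4 + y^2 - 4))/(2*y^4 + y^2 - 4)^3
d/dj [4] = 0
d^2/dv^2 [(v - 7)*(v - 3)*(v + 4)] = 6*v - 12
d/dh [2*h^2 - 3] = 4*h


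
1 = 1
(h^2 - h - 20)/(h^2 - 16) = (h - 5)/(h - 4)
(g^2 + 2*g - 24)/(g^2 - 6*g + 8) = (g + 6)/(g - 2)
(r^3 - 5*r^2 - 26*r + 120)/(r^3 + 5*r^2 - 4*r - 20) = (r^2 - 10*r + 24)/(r^2 - 4)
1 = 1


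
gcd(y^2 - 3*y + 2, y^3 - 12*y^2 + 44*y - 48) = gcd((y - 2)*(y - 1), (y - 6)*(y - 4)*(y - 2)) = y - 2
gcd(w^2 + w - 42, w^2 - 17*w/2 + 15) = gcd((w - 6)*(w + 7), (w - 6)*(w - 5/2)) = w - 6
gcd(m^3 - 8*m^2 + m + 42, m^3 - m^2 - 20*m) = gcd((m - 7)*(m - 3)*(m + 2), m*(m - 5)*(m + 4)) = 1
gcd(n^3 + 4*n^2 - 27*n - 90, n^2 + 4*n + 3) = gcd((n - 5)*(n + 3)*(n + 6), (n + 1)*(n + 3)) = n + 3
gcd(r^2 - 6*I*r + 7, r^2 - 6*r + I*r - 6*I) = r + I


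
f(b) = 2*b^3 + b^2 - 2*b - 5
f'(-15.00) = 1318.00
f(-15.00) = -6500.00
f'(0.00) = -2.00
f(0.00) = -5.00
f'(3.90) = 97.06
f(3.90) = 121.05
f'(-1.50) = 8.50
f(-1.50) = -6.50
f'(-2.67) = 35.43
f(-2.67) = -30.60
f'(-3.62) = 69.39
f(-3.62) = -79.53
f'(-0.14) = -2.16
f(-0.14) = -4.71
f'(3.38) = 73.31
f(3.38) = 76.89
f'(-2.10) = 20.26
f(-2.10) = -14.91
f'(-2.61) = 33.65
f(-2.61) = -28.53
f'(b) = 6*b^2 + 2*b - 2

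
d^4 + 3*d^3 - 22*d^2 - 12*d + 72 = (d - 3)*(d - 2)*(d + 2)*(d + 6)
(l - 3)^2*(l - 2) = l^3 - 8*l^2 + 21*l - 18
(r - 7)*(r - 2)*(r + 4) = r^3 - 5*r^2 - 22*r + 56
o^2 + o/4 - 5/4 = (o - 1)*(o + 5/4)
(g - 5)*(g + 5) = g^2 - 25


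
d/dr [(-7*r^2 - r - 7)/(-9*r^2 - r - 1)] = 2*(-r^2 - 56*r - 3)/(81*r^4 + 18*r^3 + 19*r^2 + 2*r + 1)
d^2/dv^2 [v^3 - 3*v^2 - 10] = 6*v - 6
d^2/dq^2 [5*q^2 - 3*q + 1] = 10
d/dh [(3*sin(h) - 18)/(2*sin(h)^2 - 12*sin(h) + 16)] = 3*(12*sin(h) + cos(h)^2 - 29)*cos(h)/(2*(sin(h)^2 - 6*sin(h) + 8)^2)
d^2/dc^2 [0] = 0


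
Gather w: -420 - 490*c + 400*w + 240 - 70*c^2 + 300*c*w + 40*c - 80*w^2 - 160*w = -70*c^2 - 450*c - 80*w^2 + w*(300*c + 240) - 180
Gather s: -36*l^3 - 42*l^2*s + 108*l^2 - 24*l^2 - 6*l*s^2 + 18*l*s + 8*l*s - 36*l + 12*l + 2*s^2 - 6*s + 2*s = -36*l^3 + 84*l^2 - 24*l + s^2*(2 - 6*l) + s*(-42*l^2 + 26*l - 4)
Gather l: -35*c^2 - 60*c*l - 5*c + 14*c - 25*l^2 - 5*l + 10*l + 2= -35*c^2 + 9*c - 25*l^2 + l*(5 - 60*c) + 2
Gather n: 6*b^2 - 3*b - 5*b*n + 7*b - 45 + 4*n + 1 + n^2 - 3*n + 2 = 6*b^2 + 4*b + n^2 + n*(1 - 5*b) - 42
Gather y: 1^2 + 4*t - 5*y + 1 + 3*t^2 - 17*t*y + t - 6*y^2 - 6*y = 3*t^2 + 5*t - 6*y^2 + y*(-17*t - 11) + 2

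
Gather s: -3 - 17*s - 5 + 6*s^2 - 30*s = 6*s^2 - 47*s - 8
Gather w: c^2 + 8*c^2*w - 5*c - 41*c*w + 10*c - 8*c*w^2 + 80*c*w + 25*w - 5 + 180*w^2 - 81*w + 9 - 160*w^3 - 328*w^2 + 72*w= c^2 + 5*c - 160*w^3 + w^2*(-8*c - 148) + w*(8*c^2 + 39*c + 16) + 4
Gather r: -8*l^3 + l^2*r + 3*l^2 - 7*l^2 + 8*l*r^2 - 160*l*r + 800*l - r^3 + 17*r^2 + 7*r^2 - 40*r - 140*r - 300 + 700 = -8*l^3 - 4*l^2 + 800*l - r^3 + r^2*(8*l + 24) + r*(l^2 - 160*l - 180) + 400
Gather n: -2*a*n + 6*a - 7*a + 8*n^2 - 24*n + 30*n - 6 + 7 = -a + 8*n^2 + n*(6 - 2*a) + 1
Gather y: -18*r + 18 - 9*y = -18*r - 9*y + 18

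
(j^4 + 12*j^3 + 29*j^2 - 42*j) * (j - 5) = j^5 + 7*j^4 - 31*j^3 - 187*j^2 + 210*j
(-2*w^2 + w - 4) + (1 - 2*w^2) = -4*w^2 + w - 3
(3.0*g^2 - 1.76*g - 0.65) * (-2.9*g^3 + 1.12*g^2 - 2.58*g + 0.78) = -8.7*g^5 + 8.464*g^4 - 7.8262*g^3 + 6.1528*g^2 + 0.3042*g - 0.507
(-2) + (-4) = -6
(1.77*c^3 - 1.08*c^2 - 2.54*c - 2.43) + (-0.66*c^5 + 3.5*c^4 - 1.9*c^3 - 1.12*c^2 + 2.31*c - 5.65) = -0.66*c^5 + 3.5*c^4 - 0.13*c^3 - 2.2*c^2 - 0.23*c - 8.08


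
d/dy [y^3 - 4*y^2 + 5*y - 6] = 3*y^2 - 8*y + 5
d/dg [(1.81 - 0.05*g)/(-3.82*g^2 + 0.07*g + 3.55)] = (-0.191*g^2 + 13.8284*g - 0.3042)/(14.5924*g^4 - 0.5348*g^3 - 27.1171*g^2 + 0.497*g + 12.6025)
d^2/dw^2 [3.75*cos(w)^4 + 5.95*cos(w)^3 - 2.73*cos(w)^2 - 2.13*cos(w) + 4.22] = -60.0*cos(w)^4 - 53.55*cos(w)^3 + 55.92*cos(w)^2 + 37.83*cos(w) - 5.46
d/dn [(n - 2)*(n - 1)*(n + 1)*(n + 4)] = 4*n^3 + 6*n^2 - 18*n - 2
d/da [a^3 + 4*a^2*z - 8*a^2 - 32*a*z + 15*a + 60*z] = 3*a^2 + 8*a*z - 16*a - 32*z + 15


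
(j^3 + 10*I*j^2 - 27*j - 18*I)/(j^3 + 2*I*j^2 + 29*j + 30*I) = (j + 3*I)/(j - 5*I)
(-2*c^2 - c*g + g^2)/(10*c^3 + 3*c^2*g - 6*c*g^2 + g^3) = -1/(5*c - g)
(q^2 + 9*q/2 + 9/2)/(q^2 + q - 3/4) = 2*(q + 3)/(2*q - 1)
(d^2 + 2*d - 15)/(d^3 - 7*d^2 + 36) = (d + 5)/(d^2 - 4*d - 12)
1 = 1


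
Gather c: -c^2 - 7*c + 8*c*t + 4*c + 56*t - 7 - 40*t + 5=-c^2 + c*(8*t - 3) + 16*t - 2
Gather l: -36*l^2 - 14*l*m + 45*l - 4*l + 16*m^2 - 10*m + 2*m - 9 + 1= -36*l^2 + l*(41 - 14*m) + 16*m^2 - 8*m - 8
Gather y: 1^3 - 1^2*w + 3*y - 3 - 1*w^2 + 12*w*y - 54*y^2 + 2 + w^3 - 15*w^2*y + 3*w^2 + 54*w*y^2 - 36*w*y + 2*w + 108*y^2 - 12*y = w^3 + 2*w^2 + w + y^2*(54*w + 54) + y*(-15*w^2 - 24*w - 9)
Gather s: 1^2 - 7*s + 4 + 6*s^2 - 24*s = 6*s^2 - 31*s + 5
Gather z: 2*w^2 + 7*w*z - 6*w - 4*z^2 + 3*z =2*w^2 - 6*w - 4*z^2 + z*(7*w + 3)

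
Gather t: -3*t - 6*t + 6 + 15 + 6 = 27 - 9*t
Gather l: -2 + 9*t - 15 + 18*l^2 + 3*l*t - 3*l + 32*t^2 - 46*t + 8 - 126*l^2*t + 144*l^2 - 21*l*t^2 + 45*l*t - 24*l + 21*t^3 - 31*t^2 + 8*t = l^2*(162 - 126*t) + l*(-21*t^2 + 48*t - 27) + 21*t^3 + t^2 - 29*t - 9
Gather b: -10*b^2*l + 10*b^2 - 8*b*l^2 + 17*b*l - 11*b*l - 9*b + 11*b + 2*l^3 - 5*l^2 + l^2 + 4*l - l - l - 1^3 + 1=b^2*(10 - 10*l) + b*(-8*l^2 + 6*l + 2) + 2*l^3 - 4*l^2 + 2*l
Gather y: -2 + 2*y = 2*y - 2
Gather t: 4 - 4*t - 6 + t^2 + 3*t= t^2 - t - 2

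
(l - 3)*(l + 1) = l^2 - 2*l - 3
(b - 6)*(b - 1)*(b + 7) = b^3 - 43*b + 42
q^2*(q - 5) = q^3 - 5*q^2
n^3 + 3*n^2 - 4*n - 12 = (n - 2)*(n + 2)*(n + 3)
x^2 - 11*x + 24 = (x - 8)*(x - 3)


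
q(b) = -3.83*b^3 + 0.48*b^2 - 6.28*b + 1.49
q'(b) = -11.49*b^2 + 0.96*b - 6.28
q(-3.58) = 205.86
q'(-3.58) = -156.98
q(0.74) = -4.45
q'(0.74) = -11.86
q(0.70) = -3.98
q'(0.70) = -11.24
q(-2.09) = 51.68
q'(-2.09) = -58.48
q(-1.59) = 28.08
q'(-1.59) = -36.85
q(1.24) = -12.86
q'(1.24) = -22.76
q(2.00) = -39.79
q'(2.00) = -50.32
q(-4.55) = 400.77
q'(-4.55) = -248.52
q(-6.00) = 883.73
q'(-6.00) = -425.68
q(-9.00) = 2888.96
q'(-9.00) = -945.61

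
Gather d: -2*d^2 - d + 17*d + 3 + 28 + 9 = -2*d^2 + 16*d + 40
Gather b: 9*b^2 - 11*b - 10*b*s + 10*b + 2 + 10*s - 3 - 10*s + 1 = 9*b^2 + b*(-10*s - 1)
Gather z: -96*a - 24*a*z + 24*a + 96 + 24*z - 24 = -72*a + z*(24 - 24*a) + 72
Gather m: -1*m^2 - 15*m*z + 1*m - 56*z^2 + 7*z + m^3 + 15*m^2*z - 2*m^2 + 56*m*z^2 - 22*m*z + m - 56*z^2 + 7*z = m^3 + m^2*(15*z - 3) + m*(56*z^2 - 37*z + 2) - 112*z^2 + 14*z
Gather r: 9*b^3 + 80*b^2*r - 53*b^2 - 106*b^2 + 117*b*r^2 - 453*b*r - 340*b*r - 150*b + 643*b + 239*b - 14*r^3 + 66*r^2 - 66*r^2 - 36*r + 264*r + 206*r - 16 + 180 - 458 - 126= 9*b^3 - 159*b^2 + 117*b*r^2 + 732*b - 14*r^3 + r*(80*b^2 - 793*b + 434) - 420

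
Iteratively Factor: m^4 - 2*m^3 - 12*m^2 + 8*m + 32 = (m + 2)*(m^3 - 4*m^2 - 4*m + 16) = (m + 2)^2*(m^2 - 6*m + 8) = (m - 4)*(m + 2)^2*(m - 2)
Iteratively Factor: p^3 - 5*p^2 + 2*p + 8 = (p - 4)*(p^2 - p - 2) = (p - 4)*(p + 1)*(p - 2)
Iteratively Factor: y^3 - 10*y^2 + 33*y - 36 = (y - 4)*(y^2 - 6*y + 9) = (y - 4)*(y - 3)*(y - 3)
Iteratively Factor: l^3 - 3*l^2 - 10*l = (l)*(l^2 - 3*l - 10) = l*(l - 5)*(l + 2)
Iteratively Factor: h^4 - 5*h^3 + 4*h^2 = (h - 4)*(h^3 - h^2) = h*(h - 4)*(h^2 - h) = h^2*(h - 4)*(h - 1)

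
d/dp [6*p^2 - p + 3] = 12*p - 1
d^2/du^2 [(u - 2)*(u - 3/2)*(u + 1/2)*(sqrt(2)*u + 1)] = 12*sqrt(2)*u^2 - 18*sqrt(2)*u + 6*u - 6 + 5*sqrt(2)/2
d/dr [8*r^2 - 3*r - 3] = 16*r - 3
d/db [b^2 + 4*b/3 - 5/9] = 2*b + 4/3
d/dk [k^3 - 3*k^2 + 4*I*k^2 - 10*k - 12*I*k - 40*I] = 3*k^2 + k*(-6 + 8*I) - 10 - 12*I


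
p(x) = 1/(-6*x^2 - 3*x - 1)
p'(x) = (12*x + 3)/(-6*x^2 - 3*x - 1)^2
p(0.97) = -0.10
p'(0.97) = 0.16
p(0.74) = -0.15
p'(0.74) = 0.28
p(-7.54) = -0.00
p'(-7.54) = -0.00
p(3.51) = -0.01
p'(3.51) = 0.01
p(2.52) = -0.02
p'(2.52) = 0.02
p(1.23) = -0.07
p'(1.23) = 0.09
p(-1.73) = -0.07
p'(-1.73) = -0.09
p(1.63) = -0.05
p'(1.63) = 0.05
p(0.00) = -1.00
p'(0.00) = 3.00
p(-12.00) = 0.00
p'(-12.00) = 0.00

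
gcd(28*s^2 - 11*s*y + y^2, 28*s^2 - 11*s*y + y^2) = 28*s^2 - 11*s*y + y^2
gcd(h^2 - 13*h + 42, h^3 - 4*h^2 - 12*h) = h - 6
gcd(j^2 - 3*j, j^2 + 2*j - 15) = j - 3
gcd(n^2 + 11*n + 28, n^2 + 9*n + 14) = n + 7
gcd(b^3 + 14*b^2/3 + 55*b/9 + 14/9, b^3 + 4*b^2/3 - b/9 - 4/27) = b + 1/3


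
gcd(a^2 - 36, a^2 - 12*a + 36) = a - 6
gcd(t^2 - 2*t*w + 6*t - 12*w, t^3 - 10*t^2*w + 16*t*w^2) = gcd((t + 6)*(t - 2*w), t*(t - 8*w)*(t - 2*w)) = t - 2*w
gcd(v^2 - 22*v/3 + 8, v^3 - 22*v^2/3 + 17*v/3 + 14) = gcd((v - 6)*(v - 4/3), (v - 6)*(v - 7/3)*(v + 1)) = v - 6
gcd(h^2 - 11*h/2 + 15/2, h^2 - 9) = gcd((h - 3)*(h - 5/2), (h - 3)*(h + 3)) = h - 3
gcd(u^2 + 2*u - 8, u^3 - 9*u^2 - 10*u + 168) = u + 4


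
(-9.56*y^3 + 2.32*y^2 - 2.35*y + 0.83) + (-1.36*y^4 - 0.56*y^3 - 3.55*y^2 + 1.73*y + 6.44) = -1.36*y^4 - 10.12*y^3 - 1.23*y^2 - 0.62*y + 7.27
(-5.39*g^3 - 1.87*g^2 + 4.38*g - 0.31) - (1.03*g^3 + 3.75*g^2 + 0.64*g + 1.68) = -6.42*g^3 - 5.62*g^2 + 3.74*g - 1.99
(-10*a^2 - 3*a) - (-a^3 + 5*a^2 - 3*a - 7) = a^3 - 15*a^2 + 7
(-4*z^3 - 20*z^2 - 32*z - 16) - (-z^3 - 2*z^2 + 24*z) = -3*z^3 - 18*z^2 - 56*z - 16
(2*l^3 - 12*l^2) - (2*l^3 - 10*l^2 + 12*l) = -2*l^2 - 12*l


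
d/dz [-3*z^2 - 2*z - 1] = -6*z - 2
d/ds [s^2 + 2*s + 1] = 2*s + 2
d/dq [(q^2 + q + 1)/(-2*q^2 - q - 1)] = q*(q + 2)/(4*q^4 + 4*q^3 + 5*q^2 + 2*q + 1)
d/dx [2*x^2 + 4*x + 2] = 4*x + 4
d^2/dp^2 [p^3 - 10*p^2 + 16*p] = 6*p - 20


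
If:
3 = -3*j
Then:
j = -1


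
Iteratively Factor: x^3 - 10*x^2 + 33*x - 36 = (x - 3)*(x^2 - 7*x + 12) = (x - 3)^2*(x - 4)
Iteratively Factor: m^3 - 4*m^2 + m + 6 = (m - 3)*(m^2 - m - 2) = (m - 3)*(m + 1)*(m - 2)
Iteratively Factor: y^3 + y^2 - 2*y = (y + 2)*(y^2 - y) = (y - 1)*(y + 2)*(y)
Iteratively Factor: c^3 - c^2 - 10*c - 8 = (c - 4)*(c^2 + 3*c + 2) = (c - 4)*(c + 2)*(c + 1)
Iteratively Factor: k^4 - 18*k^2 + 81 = (k + 3)*(k^3 - 3*k^2 - 9*k + 27) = (k + 3)^2*(k^2 - 6*k + 9) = (k - 3)*(k + 3)^2*(k - 3)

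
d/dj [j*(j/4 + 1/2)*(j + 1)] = 3*j^2/4 + 3*j/2 + 1/2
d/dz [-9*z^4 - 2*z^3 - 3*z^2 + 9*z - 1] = -36*z^3 - 6*z^2 - 6*z + 9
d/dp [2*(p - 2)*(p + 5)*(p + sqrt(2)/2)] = 6*p^2 + 2*sqrt(2)*p + 12*p - 20 + 3*sqrt(2)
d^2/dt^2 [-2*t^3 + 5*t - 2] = -12*t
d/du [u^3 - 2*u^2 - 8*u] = 3*u^2 - 4*u - 8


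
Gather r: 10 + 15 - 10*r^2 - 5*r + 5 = -10*r^2 - 5*r + 30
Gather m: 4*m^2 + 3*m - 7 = 4*m^2 + 3*m - 7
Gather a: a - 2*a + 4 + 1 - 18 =-a - 13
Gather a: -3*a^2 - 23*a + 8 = -3*a^2 - 23*a + 8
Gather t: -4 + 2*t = 2*t - 4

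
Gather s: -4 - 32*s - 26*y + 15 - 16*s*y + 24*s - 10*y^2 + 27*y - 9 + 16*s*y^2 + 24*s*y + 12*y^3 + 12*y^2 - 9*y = s*(16*y^2 + 8*y - 8) + 12*y^3 + 2*y^2 - 8*y + 2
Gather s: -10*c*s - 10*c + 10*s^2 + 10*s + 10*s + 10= -10*c + 10*s^2 + s*(20 - 10*c) + 10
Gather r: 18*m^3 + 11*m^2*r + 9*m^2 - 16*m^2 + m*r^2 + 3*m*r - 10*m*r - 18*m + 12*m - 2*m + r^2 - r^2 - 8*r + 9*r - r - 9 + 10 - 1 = 18*m^3 - 7*m^2 + m*r^2 - 8*m + r*(11*m^2 - 7*m)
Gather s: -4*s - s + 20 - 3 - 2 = 15 - 5*s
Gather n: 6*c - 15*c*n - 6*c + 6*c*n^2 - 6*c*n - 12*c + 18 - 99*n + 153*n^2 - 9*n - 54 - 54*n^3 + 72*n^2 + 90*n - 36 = -12*c - 54*n^3 + n^2*(6*c + 225) + n*(-21*c - 18) - 72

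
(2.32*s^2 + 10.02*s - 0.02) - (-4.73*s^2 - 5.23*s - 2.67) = 7.05*s^2 + 15.25*s + 2.65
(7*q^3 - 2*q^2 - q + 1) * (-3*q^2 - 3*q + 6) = -21*q^5 - 15*q^4 + 51*q^3 - 12*q^2 - 9*q + 6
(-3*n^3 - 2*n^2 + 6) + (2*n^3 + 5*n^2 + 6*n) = -n^3 + 3*n^2 + 6*n + 6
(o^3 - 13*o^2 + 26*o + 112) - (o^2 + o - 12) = o^3 - 14*o^2 + 25*o + 124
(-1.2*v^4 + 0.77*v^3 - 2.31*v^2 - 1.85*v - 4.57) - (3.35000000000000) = -1.2*v^4 + 0.77*v^3 - 2.31*v^2 - 1.85*v - 7.92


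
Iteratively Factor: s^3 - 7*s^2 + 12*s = (s - 4)*(s^2 - 3*s) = s*(s - 4)*(s - 3)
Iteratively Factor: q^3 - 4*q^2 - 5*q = (q - 5)*(q^2 + q) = q*(q - 5)*(q + 1)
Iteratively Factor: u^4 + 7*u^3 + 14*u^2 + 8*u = (u + 1)*(u^3 + 6*u^2 + 8*u) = (u + 1)*(u + 4)*(u^2 + 2*u) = (u + 1)*(u + 2)*(u + 4)*(u)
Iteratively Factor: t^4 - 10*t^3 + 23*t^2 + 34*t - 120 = (t - 4)*(t^3 - 6*t^2 - t + 30) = (t - 4)*(t + 2)*(t^2 - 8*t + 15) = (t - 5)*(t - 4)*(t + 2)*(t - 3)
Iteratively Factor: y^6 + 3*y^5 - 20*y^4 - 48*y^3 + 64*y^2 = (y - 4)*(y^5 + 7*y^4 + 8*y^3 - 16*y^2) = (y - 4)*(y + 4)*(y^4 + 3*y^3 - 4*y^2) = y*(y - 4)*(y + 4)*(y^3 + 3*y^2 - 4*y) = y*(y - 4)*(y + 4)^2*(y^2 - y) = y*(y - 4)*(y - 1)*(y + 4)^2*(y)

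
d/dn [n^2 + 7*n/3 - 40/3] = 2*n + 7/3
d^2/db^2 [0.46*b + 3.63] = 0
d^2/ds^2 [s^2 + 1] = 2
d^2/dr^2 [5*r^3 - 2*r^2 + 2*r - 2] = 30*r - 4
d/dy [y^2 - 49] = 2*y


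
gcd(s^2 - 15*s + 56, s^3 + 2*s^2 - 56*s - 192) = s - 8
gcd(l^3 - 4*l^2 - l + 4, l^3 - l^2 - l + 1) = l^2 - 1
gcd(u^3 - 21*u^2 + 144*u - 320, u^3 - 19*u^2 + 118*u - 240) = u^2 - 13*u + 40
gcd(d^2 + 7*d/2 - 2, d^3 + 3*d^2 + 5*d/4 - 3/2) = d - 1/2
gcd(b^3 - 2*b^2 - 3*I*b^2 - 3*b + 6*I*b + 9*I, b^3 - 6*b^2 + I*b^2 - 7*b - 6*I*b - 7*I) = b + 1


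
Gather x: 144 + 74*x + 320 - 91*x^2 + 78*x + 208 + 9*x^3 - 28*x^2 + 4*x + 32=9*x^3 - 119*x^2 + 156*x + 704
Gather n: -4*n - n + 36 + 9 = 45 - 5*n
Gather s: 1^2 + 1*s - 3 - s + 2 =0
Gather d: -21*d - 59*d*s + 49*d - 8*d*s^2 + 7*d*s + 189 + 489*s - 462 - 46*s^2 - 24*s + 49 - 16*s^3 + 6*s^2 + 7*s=d*(-8*s^2 - 52*s + 28) - 16*s^3 - 40*s^2 + 472*s - 224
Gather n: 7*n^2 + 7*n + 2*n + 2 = 7*n^2 + 9*n + 2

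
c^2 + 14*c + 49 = (c + 7)^2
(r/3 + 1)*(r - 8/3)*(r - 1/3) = r^3/3 - 73*r/27 + 8/9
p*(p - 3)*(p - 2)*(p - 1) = p^4 - 6*p^3 + 11*p^2 - 6*p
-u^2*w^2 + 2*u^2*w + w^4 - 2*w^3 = w*(-u + w)*(u + w)*(w - 2)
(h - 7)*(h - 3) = h^2 - 10*h + 21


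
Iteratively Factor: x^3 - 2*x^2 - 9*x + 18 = (x - 3)*(x^2 + x - 6) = (x - 3)*(x + 3)*(x - 2)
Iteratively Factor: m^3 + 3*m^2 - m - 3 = (m + 1)*(m^2 + 2*m - 3) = (m - 1)*(m + 1)*(m + 3)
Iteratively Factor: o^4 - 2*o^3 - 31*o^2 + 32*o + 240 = (o - 5)*(o^3 + 3*o^2 - 16*o - 48) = (o - 5)*(o - 4)*(o^2 + 7*o + 12) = (o - 5)*(o - 4)*(o + 3)*(o + 4)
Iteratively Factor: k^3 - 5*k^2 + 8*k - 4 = (k - 2)*(k^2 - 3*k + 2) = (k - 2)^2*(k - 1)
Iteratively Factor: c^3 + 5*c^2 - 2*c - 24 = (c + 4)*(c^2 + c - 6) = (c + 3)*(c + 4)*(c - 2)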